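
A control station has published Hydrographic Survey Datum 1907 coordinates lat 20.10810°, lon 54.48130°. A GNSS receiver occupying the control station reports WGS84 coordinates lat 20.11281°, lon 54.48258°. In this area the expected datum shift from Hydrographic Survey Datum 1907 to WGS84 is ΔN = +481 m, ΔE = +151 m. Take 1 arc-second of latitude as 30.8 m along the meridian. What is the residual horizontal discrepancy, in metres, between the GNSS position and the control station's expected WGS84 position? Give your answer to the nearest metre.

Observed coordinate differences: Δφ = +0.00471°, Δλ = +0.00128°.
Converting to metres (1° lat = 110880 m, cos φ = 0.939046): observed ΔN = 522.2 m, observed ΔE = 133.3 m.
Subtracting the expected shift leaves a residual of 522.2 − (481) = 41.2 m north and 133.3 − (151) = -17.7 m east.
Residual distance = √(41.2² + (-17.7)²) = 44.9 m.

45 m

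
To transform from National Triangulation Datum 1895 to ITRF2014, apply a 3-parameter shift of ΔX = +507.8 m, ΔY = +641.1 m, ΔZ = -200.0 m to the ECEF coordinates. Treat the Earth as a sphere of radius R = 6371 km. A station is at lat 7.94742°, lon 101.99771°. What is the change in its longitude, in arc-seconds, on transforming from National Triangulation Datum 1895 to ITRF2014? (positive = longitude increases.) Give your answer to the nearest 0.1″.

sin φ = 0.138264, cos φ = 0.990395, sin λ = 0.978156, cos λ = -0.207873.
East component: ΔE = −sin λ·ΔX + cos λ·ΔY = −(0.978156)(507.8) + (-0.207873)(641.1) = -629.97 m.
1° of latitude spans πR/180 = 111195 m; at latitude φ, 1° of longitude spans that × cos φ = 110126.9 m, so Δλ = -629.97 / 110126.9 × 3600 = -20.594″.

Δλ = -20.6″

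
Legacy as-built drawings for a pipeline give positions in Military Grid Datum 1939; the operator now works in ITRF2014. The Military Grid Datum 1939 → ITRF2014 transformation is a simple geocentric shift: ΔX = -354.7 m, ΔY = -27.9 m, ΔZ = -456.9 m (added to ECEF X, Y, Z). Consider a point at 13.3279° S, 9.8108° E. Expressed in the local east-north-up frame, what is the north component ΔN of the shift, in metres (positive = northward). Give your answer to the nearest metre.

ΔN = -526 m

At φ = -13.3279°, λ = 9.8108°: sin φ = -0.230524, cos φ = 0.973067, sin λ = 0.170395, cos λ = 0.985376.
ΔN = −sin φ cos λ·ΔX − sin φ sin λ·ΔY + cos φ·ΔZ = −(-0.230524)(0.985376)(-354.7) − (-0.230524)(0.170395)(-27.9) + (0.973067)(-456.9) = -526.26 m.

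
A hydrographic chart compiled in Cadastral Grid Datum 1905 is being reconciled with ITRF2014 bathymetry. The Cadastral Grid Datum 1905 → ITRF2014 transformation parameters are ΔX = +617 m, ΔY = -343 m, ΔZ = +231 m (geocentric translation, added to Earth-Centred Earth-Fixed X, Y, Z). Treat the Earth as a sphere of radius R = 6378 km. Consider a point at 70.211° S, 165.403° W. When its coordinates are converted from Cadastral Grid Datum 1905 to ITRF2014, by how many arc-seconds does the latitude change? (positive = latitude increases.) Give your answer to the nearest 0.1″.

Δφ = -13.0″

sin φ = -0.940946, cos φ = 0.338557, sin λ = -0.252019, cos λ = -0.967722.
North component: ΔN = −sin φ cos λ·ΔX − sin φ sin λ·ΔY + cos φ·ΔZ = −(-0.940946)(-0.967722)(617) − (-0.940946)(-0.252019)(-343) + (0.338557)(231) = -402.28 m.
1° of latitude spans πR/180 = 111317 m, so Δφ = -402.28 / 111317 × 3600 = -13.010″.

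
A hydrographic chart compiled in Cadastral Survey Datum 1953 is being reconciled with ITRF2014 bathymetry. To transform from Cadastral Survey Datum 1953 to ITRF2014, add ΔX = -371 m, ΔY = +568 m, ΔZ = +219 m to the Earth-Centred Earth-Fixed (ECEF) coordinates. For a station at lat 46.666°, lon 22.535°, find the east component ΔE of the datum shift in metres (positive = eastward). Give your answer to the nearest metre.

ΔE = 667 m

The local east axis at (φ, λ) is (−sin λ, cos λ, 0), so ΔE = −sin(22.535°)·(-371) + cos(22.535°)·568 = 666.82 m.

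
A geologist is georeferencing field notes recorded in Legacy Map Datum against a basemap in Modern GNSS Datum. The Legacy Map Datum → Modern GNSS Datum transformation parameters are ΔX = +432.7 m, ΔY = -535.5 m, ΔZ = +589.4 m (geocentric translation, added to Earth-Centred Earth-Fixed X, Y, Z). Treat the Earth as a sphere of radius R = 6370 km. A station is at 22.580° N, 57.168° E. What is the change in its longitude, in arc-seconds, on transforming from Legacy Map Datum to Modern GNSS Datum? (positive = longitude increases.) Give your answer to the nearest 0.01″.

Δλ = -22.93″

sin φ = 0.383973, cos φ = 0.923344, sin λ = 0.840264, cos λ = 0.542178.
East component: ΔE = −sin λ·ΔX + cos λ·ΔY = −(0.840264)(432.7) + (0.542178)(-535.5) = -653.92 m.
1° of latitude spans πR/180 = 111177 m; at latitude φ, 1° of longitude spans that × cos φ = 102655.1 m, so Δλ = -653.92 / 102655.1 × 3600 = -22.932″.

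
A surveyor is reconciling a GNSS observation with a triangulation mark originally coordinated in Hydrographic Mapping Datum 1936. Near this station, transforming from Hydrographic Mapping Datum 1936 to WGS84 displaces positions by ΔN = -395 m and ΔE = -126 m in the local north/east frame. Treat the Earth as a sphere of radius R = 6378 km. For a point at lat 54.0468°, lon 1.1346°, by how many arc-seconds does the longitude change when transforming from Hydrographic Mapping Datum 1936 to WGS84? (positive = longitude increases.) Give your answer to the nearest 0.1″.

At latitude 54.0468°, cos φ = 0.587124.
One radian of longitude at latitude φ spans R cos φ, so Δλ = ΔE / (R cos φ) = -126.0 / (6378000 × 0.587124) = -3.3648e-05 rad = -6.940″.

Δλ = -6.9″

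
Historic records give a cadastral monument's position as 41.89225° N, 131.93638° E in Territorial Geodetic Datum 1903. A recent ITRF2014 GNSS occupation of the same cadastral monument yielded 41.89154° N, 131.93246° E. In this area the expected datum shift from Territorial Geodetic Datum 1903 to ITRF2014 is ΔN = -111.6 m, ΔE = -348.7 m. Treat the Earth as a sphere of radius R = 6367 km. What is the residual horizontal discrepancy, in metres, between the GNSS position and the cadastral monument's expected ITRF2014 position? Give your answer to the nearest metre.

Observed coordinate differences: Δφ = -0.00071°, Δλ = -0.00392°.
Converting to metres (1° lat = 111125 m, cos φ = 0.744402): observed ΔN = -78.9 m, observed ΔE = -324.3 m.
Subtracting the expected shift leaves a residual of -78.9 − (-111.6) = 32.7 m north and -324.3 − (-348.7) = 24.4 m east.
Residual distance = √(32.7² + 24.4²) = 40.8 m.

41 m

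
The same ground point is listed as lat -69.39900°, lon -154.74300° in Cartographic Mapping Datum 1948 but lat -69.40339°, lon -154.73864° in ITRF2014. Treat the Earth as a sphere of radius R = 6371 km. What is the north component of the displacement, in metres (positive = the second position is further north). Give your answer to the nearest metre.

Δφ = -69.40339° − -69.39900° = -0.00439°; Δλ = -154.73864° − -154.74300° = +0.00436°.
1° along a meridian = πR/180 = 111195 m.
ΔN = Δφ × 111195 = -488.1 m; ΔE = Δλ × 111195 × cos(-69.39900°) = +0.00436 × 111195 × 0.351858 = 170.6 m.

ΔN = -488 m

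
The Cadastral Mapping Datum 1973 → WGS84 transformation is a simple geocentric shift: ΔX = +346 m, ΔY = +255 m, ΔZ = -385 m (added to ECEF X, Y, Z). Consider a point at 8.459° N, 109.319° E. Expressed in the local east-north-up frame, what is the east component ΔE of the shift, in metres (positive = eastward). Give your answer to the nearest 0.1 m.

ΔE = -410.9 m

The local east axis at (φ, λ) is (−sin λ, cos λ, 0), so ΔE = −sin(109.319°)·346 + cos(109.319°)·255 = -410.88 m.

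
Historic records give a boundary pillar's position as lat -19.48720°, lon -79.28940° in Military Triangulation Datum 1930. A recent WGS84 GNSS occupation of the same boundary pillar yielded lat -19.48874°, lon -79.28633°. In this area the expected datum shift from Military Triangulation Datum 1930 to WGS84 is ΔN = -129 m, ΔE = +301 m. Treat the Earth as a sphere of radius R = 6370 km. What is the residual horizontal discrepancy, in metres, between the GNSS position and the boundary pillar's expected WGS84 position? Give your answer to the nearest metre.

Observed coordinate differences: Δφ = -0.00154°, Δλ = +0.00307°.
Converting to metres (1° lat = 111177 m, cos φ = 0.942716): observed ΔN = -171.2 m, observed ΔE = 321.8 m.
Subtracting the expected shift leaves a residual of -171.2 − (-129) = -42.2 m north and 321.8 − (301) = 20.8 m east.
Residual distance = √((-42.2)² + 20.8²) = 47.0 m.

47 m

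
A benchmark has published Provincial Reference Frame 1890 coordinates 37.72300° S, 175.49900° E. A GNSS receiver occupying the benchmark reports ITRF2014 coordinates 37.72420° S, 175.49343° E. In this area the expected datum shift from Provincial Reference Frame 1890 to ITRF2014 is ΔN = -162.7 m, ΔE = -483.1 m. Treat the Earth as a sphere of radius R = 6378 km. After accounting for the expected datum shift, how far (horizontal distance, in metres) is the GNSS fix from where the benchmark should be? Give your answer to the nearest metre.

Observed coordinate differences: Δφ = -0.00120°, Δλ = -0.00557°.
Converting to metres (1° lat = 111317 m, cos φ = 0.790978): observed ΔN = -133.6 m, observed ΔE = -490.4 m.
Subtracting the expected shift leaves a residual of -133.6 − (-162.7) = 29.1 m north and -490.4 − (-483.1) = -7.3 m east.
Residual distance = √(29.1² + (-7.3)²) = 30.0 m.

30 m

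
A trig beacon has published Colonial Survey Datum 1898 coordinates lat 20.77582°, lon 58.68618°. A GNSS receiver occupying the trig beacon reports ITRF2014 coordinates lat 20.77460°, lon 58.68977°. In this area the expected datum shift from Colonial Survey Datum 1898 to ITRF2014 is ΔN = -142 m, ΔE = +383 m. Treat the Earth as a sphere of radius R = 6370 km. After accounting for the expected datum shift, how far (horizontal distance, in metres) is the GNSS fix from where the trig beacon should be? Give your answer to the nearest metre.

Observed coordinate differences: Δφ = -0.00122°, Δλ = +0.00359°.
Converting to metres (1° lat = 111177 m, cos φ = 0.934975): observed ΔN = -135.6 m, observed ΔE = 373.2 m.
Subtracting the expected shift leaves a residual of -135.6 − (-142) = 6.4 m north and 373.2 − (383) = -9.8 m east.
Residual distance = √(6.4² + (-9.8)²) = 11.7 m.

12 m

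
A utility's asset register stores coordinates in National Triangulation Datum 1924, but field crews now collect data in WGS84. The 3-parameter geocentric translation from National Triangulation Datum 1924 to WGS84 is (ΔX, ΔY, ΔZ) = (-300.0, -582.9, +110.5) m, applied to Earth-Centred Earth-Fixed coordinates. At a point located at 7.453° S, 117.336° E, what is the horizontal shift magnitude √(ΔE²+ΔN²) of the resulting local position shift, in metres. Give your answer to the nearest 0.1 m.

537.6 m

At φ = -7.453°, λ = 117.336°: sin φ = -0.129713, cos φ = 0.991552, sin λ = 0.888329, cos λ = -0.459208.
ΔE = −sin λ·ΔX + cos λ·ΔY = −(0.888329)·(-300.0) + (-0.459208)·(-582.9) = 534.17 m.
ΔN = −sin φ cos λ·ΔX − sin φ sin λ·ΔY + cos φ·ΔZ = −(-0.129713)(-0.459208)(-300.0) − (-0.129713)(0.888329)(-582.9) + (0.991552)(110.5) = 60.27 m.
Horizontal magnitude = √(ΔE² + ΔN²) = √(534.17² + 60.27²) = 537.56 m.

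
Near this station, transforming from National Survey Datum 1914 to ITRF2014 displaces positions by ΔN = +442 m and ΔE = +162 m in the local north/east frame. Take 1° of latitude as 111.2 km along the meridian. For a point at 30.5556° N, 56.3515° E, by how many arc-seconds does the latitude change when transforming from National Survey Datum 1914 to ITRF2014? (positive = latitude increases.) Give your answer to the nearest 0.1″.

Δφ = 14.3″

1° of latitude = 111.2 km, so Δφ = 442.0 / 111200 = 0.0039748° = 14.309″.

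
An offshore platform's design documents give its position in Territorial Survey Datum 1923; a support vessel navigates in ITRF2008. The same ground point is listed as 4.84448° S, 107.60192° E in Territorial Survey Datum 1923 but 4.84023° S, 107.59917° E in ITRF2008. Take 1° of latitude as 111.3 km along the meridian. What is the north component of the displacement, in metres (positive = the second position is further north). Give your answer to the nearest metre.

ΔN = 473 m

Δφ = -4.84023° − -4.84448° = +0.00425°; Δλ = 107.59917° − 107.60192° = -0.00275°.
ΔN = Δφ × 111300 = 473.0 m; ΔE = Δλ × 111300 × cos(-4.84448°) = -0.00275 × 111300 × 0.996428 = -305.0 m.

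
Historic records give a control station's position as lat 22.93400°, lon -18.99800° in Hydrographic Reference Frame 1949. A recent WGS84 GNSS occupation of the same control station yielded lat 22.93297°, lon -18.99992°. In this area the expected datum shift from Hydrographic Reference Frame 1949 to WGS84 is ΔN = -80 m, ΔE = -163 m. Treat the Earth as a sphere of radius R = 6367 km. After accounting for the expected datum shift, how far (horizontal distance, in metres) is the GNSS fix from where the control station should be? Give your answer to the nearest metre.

Observed coordinate differences: Δφ = -0.00103°, Δλ = -0.00192°.
Converting to metres (1° lat = 111125 m, cos φ = 0.920954): observed ΔN = -114.5 m, observed ΔE = -196.5 m.
Subtracting the expected shift leaves a residual of -114.5 − (-80) = -34.5 m north and -196.5 − (-163) = -33.5 m east.
Residual distance = √((-34.5)² + (-33.5)²) = 48.1 m.

48 m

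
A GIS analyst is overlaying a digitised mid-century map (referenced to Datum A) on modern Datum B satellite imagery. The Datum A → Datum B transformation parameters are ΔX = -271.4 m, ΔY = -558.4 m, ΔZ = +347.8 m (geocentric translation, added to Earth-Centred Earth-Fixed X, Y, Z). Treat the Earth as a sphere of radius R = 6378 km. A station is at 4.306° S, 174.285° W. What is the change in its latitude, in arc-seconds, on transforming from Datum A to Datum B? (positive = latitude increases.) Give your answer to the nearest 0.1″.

sin φ = -0.075083, cos φ = 0.997177, sin λ = -0.099580, cos λ = -0.995030.
North component: ΔN = −sin φ cos λ·ΔX − sin φ sin λ·ΔY + cos φ·ΔZ = −(-0.075083)(-0.995030)(-271.4) − (-0.075083)(-0.099580)(-558.4) + (0.997177)(347.8) = 371.27 m.
1° of latitude spans πR/180 = 111317 m, so Δφ = 371.27 / 111317 × 3600 = 12.007″.

Δφ = 12.0″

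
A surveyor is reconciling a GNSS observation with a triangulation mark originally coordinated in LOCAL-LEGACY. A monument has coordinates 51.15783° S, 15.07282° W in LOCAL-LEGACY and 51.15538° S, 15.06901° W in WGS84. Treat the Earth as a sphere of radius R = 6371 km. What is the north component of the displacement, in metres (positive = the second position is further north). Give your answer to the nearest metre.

ΔN = 272 m

Δφ = -51.15538° − -51.15783° = +0.00245°; Δλ = -15.06901° − -15.07282° = +0.00381°.
1° along a meridian = πR/180 = 111195 m.
ΔN = Δφ × 111195 = 272.4 m; ΔE = Δλ × 111195 × cos(-51.15783°) = +0.00381 × 111195 × 0.627177 = 265.7 m.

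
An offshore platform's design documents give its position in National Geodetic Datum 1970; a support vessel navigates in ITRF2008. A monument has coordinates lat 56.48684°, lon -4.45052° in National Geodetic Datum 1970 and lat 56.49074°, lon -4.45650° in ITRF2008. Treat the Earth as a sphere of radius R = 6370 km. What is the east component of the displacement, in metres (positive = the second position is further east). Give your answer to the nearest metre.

ΔE = -367 m

Δφ = 56.49074° − 56.48684° = +0.00390°; Δλ = -4.45650° − -4.45052° = -0.00598°.
1° along a meridian = πR/180 = 111177 m.
ΔN = Δφ × 111177 = 433.6 m; ΔE = Δλ × 111177 × cos(56.48684°) = -0.00598 × 111177 × 0.552129 = -367.1 m.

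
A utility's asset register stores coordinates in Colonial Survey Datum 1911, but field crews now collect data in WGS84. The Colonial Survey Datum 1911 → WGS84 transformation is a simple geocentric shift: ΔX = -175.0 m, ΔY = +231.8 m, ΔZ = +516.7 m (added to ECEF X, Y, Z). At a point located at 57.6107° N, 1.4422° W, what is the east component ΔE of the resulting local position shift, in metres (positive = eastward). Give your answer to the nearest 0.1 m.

ΔE = 227.3 m

At φ = 57.6107°, λ = -1.4422°: sin φ = 0.844428, cos φ = 0.535669, sin λ = -0.025168, cos λ = 0.999683.
ΔE = −sin λ·ΔX + cos λ·ΔY = −(-0.025168)·(-175.0) + (0.999683)·(231.8) = 227.32 m.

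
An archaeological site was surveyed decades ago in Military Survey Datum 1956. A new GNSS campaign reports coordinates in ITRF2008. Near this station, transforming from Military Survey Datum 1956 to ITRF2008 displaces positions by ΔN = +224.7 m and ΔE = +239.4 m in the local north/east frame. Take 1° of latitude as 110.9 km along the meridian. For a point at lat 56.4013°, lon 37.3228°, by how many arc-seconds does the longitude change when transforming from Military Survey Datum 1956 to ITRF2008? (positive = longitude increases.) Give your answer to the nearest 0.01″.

Δλ = 14.04″

At latitude 56.4013°, cos φ = 0.553373.
1° of longitude at this latitude = 110.9 × cos φ = 61.37 km, so Δλ = 239.4 / 61369.0 = 0.0039010° = 14.044″.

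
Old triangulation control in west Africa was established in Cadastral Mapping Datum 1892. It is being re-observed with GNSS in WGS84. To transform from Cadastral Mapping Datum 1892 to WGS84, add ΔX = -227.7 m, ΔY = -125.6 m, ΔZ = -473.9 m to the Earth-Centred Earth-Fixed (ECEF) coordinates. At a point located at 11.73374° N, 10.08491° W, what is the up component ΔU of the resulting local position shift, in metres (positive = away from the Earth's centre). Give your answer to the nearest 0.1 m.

The local up (radial) axis is (cos φ cos λ, cos φ sin λ, sin φ), giving ΔU = -219.497 + 21.534 − 96.374 = -294.34 m.

ΔU = -294.3 m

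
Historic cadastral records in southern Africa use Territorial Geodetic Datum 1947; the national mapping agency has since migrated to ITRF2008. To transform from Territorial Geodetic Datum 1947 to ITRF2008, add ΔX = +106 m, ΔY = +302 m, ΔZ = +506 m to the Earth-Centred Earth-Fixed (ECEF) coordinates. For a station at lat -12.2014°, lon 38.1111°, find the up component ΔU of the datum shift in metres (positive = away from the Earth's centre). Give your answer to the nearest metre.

ΔU = 157 m

The local up (radial) axis is (cos φ cos λ, cos φ sin λ, sin φ), giving ΔU = 81.518 + 182.180 − 106.942 = 156.76 m.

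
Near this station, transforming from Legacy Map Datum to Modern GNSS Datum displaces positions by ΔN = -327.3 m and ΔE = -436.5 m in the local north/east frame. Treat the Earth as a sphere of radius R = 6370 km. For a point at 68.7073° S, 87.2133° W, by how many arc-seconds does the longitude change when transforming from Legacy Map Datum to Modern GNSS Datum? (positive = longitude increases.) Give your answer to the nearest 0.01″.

Δλ = -38.92″

At latitude -68.7073°, cos φ = 0.363133.
One radian of longitude at latitude φ spans R cos φ, so Δλ = ΔE / (R cos φ) = -436.5 / (6370000 × 0.363133) = -1.8870e-04 rad = -38.923″.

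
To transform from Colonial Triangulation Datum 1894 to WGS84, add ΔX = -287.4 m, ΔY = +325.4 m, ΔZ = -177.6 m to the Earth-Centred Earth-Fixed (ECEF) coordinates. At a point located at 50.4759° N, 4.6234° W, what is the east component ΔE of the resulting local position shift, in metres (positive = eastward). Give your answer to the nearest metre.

ΔE = 301 m

At φ = 50.4759°, λ = -4.6234°: sin φ = 0.771357, cos φ = 0.636403, sin λ = -0.080606, cos λ = 0.996746.
ΔE = −sin λ·ΔX + cos λ·ΔY = −(-0.080606)·(-287.4) + (0.996746)·(325.4) = 301.17 m.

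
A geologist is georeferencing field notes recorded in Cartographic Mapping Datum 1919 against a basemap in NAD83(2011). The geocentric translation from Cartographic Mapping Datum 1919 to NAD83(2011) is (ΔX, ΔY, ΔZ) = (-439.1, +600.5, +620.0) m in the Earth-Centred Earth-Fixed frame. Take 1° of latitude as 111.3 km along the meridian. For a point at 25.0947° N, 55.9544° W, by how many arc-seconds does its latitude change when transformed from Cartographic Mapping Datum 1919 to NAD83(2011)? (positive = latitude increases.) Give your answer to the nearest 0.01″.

sin φ = 0.424116, cos φ = 0.905608, sin λ = -0.828592, cos λ = 0.559853.
North component: ΔN = −sin φ cos λ·ΔX − sin φ sin λ·ΔY + cos φ·ΔZ = −(0.424116)(0.559853)(-439.1) − (0.424116)(-0.828592)(600.5) + (0.905608)(620.0) = 876.76 m.
1° of latitude spans 111300 m, so Δφ = 876.76 / 111300 × 3600 = 28.359″.

Δφ = 28.36″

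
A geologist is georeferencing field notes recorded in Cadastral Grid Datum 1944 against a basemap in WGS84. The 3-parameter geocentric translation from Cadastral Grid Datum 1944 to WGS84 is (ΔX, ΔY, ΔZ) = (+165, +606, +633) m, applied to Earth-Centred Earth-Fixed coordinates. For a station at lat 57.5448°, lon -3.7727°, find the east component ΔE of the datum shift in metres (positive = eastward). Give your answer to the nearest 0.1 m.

At φ = 57.5448°, λ = -3.7727°: sin φ = 0.843811, cos φ = 0.536640, sin λ = -0.065798, cos λ = 0.997833.
ΔE = −sin λ·ΔX + cos λ·ΔY = −(-0.065798)·(165) + (0.997833)·(606) = 615.54 m.

ΔE = 615.5 m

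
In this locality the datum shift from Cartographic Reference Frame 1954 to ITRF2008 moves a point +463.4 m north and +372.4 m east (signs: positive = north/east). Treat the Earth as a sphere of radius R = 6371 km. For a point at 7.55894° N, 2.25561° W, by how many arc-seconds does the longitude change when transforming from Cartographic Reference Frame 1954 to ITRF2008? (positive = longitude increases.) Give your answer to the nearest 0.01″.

Δλ = 12.16″

At latitude 7.55894°, cos φ = 0.991310.
One radian of longitude at latitude φ spans R cos φ, so Δλ = ΔE / (R cos φ) = 372.4 / (6371000 × 0.991310) = 5.8965e-05 rad = 12.162″.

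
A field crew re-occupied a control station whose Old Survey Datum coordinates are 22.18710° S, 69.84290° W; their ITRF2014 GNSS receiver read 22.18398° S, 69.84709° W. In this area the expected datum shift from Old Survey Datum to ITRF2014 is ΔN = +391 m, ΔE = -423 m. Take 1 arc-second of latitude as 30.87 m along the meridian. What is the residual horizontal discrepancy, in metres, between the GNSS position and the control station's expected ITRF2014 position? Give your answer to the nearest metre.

45 m

Observed coordinate differences: Δφ = +0.00312°, Δλ = -0.00419°.
Converting to metres (1° lat = 111132 m, cos φ = 0.925956): observed ΔN = 346.7 m, observed ΔE = -431.2 m.
Subtracting the expected shift leaves a residual of 346.7 − (391) = -44.3 m north and -431.2 − (-423) = -8.2 m east.
Residual distance = √((-44.3)² + (-8.2)²) = 45.0 m.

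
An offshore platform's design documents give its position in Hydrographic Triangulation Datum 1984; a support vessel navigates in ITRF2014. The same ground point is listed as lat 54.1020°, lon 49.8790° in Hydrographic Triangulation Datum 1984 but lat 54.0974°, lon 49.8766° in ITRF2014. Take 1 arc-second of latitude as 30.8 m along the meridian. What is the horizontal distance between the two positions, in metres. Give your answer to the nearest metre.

533 m

Δφ = 54.0974° − 54.1020° = -0.0046°; Δλ = 49.8766° − 49.8790° = -0.0024°.
1° of latitude = 3600 × 30.80 = 110880 m.
ΔN = Δφ × 110880 = -510.0 m; ΔE = Δλ × 110880 × cos(54.1020°) = -0.0024 × 110880 × 0.586344 = -156.0 m.
Distance = √(ΔE² + ΔN²) = √((-156.0)² + (-510.0)²) = 533.4 m.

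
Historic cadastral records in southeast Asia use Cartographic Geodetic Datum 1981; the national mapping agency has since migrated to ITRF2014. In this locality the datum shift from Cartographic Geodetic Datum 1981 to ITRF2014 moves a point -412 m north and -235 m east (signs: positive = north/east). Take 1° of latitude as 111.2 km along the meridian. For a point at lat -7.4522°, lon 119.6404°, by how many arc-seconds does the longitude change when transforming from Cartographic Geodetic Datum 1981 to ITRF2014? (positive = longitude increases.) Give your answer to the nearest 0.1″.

Δλ = -7.7″

At latitude -7.4522°, cos φ = 0.991553.
1° of longitude at this latitude = 111.2 × cos φ = 110.26 km, so Δλ = -235.0 / 110260.7 = -0.0021313° = -7.673″.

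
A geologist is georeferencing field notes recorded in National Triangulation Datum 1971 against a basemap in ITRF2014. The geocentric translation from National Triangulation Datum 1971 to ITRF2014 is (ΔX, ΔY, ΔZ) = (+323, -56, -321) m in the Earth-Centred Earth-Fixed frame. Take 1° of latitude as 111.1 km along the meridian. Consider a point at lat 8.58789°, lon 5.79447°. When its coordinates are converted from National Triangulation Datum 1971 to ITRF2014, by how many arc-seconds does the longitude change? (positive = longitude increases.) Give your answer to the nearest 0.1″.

Δλ = -2.9″

sin φ = 0.149326, cos φ = 0.988788, sin λ = 0.100960, cos λ = 0.994890.
East component: ΔE = −sin λ·ΔX + cos λ·ΔY = −(0.100960)(323) + (0.994890)(-56) = -88.32 m.
1° of latitude spans 111100 m; at latitude φ, 1° of longitude spans that × cos φ = 109854.3 m, so Δλ = -88.32 / 109854.3 × 3600 = -2.894″.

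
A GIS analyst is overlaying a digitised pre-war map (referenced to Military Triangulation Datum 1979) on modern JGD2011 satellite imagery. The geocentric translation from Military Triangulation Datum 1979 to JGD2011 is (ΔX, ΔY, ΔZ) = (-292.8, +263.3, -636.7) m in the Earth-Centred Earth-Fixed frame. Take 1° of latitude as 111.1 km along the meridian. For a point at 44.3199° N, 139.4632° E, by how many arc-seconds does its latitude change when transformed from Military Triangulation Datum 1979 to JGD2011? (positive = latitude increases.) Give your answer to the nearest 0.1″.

sin φ = 0.698664, cos φ = 0.715450, sin λ = 0.649936, cos λ = -0.759989.
North component: ΔN = −sin φ cos λ·ΔX − sin φ sin λ·ΔY + cos φ·ΔZ = −(0.698664)(-0.759989)(-292.8) − (0.698664)(0.649936)(263.3) + (0.715450)(-636.7) = -730.56 m.
1° of latitude spans 111100 m, so Δφ = -730.56 / 111100 × 3600 = -23.672″.

Δφ = -23.7″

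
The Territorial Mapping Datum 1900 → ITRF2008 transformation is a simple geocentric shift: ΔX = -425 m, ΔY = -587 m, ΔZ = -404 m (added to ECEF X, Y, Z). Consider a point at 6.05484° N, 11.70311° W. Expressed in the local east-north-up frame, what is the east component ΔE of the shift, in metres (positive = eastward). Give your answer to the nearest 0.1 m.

ΔE = -661.0 m

At φ = 6.05484°, λ = -11.70311°: sin φ = 0.105480, cos φ = 0.994421, sin λ = -0.202840, cos λ = 0.979212.
ΔE = −sin λ·ΔX + cos λ·ΔY = −(-0.202840)·(-425) + (0.979212)·(-587) = -661.00 m.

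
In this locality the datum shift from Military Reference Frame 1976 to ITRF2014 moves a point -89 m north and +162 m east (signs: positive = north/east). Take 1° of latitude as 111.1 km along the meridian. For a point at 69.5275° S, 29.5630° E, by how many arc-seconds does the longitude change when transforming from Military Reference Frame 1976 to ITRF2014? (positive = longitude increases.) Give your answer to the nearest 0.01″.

At latitude -69.5275°, cos φ = 0.349758.
1° of longitude at this latitude = 111.1 × cos φ = 38.86 km, so Δλ = 162.0 / 38858.1 = 0.0041690° = 15.008″.

Δλ = 15.01″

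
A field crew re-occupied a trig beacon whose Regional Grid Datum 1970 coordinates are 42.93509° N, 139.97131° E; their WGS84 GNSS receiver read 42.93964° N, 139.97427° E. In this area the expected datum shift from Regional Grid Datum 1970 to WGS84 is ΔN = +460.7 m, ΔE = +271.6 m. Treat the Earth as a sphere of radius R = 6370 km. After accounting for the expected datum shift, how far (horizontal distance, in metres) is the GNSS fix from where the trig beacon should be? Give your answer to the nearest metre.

55 m

Observed coordinate differences: Δφ = +0.00455°, Δλ = +0.00296°.
Converting to metres (1° lat = 111177 m, cos φ = 0.732126): observed ΔN = 505.9 m, observed ΔE = 240.9 m.
Subtracting the expected shift leaves a residual of 505.9 − (460.7) = 45.2 m north and 240.9 − (271.6) = -30.7 m east.
Residual distance = √(45.2² + (-30.7)²) = 54.6 m.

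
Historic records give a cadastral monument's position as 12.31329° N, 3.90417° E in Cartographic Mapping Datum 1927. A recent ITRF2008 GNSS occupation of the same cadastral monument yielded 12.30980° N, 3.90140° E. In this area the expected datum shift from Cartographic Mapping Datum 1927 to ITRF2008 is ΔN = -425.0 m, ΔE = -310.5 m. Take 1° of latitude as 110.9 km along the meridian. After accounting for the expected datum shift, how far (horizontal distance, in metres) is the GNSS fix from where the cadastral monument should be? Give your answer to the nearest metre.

39 m

Observed coordinate differences: Δφ = -0.00349°, Δλ = -0.00277°.
Converting to metres (1° lat = 110900 m, cos φ = 0.976996): observed ΔN = -387.0 m, observed ΔE = -300.1 m.
Subtracting the expected shift leaves a residual of -387.0 − (-425.0) = 38.0 m north and -300.1 − (-310.5) = 10.4 m east.
Residual distance = √(38.0² + 10.4²) = 39.4 m.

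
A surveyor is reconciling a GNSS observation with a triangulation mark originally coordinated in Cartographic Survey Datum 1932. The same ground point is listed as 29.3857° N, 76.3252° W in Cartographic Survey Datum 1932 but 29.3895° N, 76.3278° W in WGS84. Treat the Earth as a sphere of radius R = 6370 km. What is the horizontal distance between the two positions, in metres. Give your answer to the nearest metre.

492 m

Δφ = 29.3895° − 29.3857° = +0.0038°; Δλ = -76.3278° − -76.3252° = -0.0026°.
1° along a meridian = πR/180 = 111177 m.
ΔN = Δφ × 111177 = 422.5 m; ΔE = Δλ × 111177 × cos(29.3857°) = -0.0026 × 111177 × 0.871336 = -251.9 m.
Distance = √(ΔE² + ΔN²) = √((-251.9)² + 422.5²) = 491.9 m.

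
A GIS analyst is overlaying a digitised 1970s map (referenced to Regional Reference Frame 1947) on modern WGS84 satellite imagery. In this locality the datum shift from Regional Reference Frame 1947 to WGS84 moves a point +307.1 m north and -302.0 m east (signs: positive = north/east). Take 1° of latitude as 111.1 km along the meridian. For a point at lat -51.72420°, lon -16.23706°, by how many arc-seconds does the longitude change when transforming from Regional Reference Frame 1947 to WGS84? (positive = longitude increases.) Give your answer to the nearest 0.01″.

Δλ = -15.80″

At latitude -51.72420°, cos φ = 0.619448.
1° of longitude at this latitude = 111.1 × cos φ = 68.82 km, so Δλ = -302.0 / 68820.6 = -0.0043882° = -15.798″.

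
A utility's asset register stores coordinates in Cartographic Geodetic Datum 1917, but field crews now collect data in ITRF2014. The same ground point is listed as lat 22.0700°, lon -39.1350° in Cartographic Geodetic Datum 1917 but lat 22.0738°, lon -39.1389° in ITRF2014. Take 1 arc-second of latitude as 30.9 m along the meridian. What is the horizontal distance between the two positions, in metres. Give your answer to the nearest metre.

583 m

Δφ = 22.0738° − 22.0700° = +0.0038°; Δλ = -39.1389° − -39.1350° = -0.0039°.
1° of latitude = 3600 × 30.90 = 111240 m.
ΔN = Δφ × 111240 = 422.7 m; ΔE = Δλ × 111240 × cos(22.0700°) = -0.0039 × 111240 × 0.926725 = -402.0 m.
Distance = √(ΔE² + ΔN²) = √((-402.0)² + 422.7²) = 583.4 m.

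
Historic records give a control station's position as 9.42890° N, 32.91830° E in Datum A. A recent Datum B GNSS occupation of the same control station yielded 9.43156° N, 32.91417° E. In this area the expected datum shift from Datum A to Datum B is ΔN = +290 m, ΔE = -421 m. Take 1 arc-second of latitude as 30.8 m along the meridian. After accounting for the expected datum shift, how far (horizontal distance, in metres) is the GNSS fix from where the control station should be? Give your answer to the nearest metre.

31 m

Observed coordinate differences: Δφ = +0.00266°, Δλ = -0.00413°.
Converting to metres (1° lat = 110880 m, cos φ = 0.986490): observed ΔN = 294.9 m, observed ΔE = -451.7 m.
Subtracting the expected shift leaves a residual of 294.9 − (290) = 4.9 m north and -451.7 − (-421) = -30.7 m east.
Residual distance = √(4.9² + (-30.7)²) = 31.1 m.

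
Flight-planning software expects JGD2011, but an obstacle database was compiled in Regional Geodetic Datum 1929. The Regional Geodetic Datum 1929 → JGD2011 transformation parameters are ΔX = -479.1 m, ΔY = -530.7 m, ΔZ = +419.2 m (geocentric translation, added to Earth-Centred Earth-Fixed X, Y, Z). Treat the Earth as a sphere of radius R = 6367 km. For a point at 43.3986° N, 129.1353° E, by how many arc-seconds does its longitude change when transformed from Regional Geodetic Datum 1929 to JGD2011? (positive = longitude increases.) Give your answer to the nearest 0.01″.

sin φ = 0.687070, cos φ = 0.726591, sin λ = 0.775658, cos λ = -0.631154.
East component: ΔE = −sin λ·ΔX + cos λ·ΔY = −(0.775658)(-479.1) + (-0.631154)(-530.7) = 706.57 m.
1° of latitude spans πR/180 = 111125 m; at latitude φ, 1° of longitude spans that × cos φ = 80742.6 m, so Δλ = 706.57 / 80742.6 × 3600 = 31.503″.

Δλ = 31.50″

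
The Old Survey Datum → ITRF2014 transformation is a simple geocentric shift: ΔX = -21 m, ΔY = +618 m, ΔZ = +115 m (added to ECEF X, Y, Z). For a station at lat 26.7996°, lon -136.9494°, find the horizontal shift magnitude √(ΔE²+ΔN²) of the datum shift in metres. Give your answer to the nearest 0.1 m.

At φ = 26.7996°, λ = -136.9494°: sin φ = 0.450871, cos φ = 0.892589, sin λ = -0.682644, cos λ = -0.730751.
ΔE = −sin λ·ΔX + cos λ·ΔY = −(-0.682644)·(-21) + (-0.730751)·(618) = -465.94 m.
ΔN = −sin φ cos λ·ΔX − sin φ sin λ·ΔY + cos φ·ΔZ = −(0.450871)(-0.730751)(-21) − (0.450871)(-0.682644)(618) + (0.892589)(115) = 285.94 m.
Horizontal magnitude = √(ΔE² + ΔN²) = √((-465.94)² + 285.94²) = 546.68 m.

546.7 m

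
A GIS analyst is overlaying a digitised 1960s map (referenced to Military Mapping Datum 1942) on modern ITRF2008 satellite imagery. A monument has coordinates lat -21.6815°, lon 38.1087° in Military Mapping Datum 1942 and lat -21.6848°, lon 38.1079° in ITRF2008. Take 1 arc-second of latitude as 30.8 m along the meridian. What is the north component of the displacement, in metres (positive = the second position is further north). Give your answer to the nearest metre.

Δφ = -21.6848° − -21.6815° = -0.0033°; Δλ = 38.1079° − 38.1087° = -0.0008°.
1° of latitude = 3600 × 30.80 = 110880 m.
ΔN = Δφ × 110880 = -365.9 m; ΔE = Δλ × 110880 × cos(-21.6815°) = -0.0008 × 110880 × 0.929252 = -82.4 m.

ΔN = -366 m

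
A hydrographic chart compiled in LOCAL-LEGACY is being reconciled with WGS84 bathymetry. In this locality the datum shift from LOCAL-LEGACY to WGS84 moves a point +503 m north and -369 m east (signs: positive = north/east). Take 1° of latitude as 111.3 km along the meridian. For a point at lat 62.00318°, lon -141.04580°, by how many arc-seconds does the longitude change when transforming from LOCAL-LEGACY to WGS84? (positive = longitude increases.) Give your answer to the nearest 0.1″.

At latitude 62.00318°, cos φ = 0.469423.
1° of longitude at this latitude = 111.3 × cos φ = 52.25 km, so Δλ = -369.0 / 52246.7 = -0.0070626° = -25.426″.

Δλ = -25.4″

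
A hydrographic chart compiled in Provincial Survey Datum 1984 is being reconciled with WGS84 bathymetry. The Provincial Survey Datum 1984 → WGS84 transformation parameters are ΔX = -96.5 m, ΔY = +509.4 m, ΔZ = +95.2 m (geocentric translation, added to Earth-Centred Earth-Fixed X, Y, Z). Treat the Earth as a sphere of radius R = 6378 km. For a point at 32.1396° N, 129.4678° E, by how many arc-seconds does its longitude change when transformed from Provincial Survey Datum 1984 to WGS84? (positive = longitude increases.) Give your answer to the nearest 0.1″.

Δλ = -9.5″

sin φ = 0.531984, cos φ = 0.846754, sin λ = 0.771982, cos λ = -0.635644.
East component: ΔE = −sin λ·ΔX + cos λ·ΔY = −(0.771982)(-96.5) + (-0.635644)(509.4) = -249.30 m.
1° of latitude spans πR/180 = 111317 m; at latitude φ, 1° of longitude spans that × cos φ = 94258.2 m, so Δλ = -249.30 / 94258.2 × 3600 = -9.522″.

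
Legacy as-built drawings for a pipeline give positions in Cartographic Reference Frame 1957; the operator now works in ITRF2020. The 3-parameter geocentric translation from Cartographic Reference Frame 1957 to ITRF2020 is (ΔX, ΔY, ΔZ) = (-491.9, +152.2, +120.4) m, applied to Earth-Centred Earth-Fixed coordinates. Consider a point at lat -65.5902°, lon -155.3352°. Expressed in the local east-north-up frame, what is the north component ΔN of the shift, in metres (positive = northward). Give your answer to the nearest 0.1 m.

ΔN = 399.0 m

At φ = -65.5902°, λ = -155.3352°: sin φ = -0.910613, cos φ = 0.413260, sin λ = -0.417309, cos λ = -0.908765.
ΔN = −sin φ cos λ·ΔX − sin φ sin λ·ΔY + cos φ·ΔZ = −(-0.910613)(-0.908765)(-491.9) − (-0.910613)(-0.417309)(152.2) + (0.413260)(120.4) = 398.98 m.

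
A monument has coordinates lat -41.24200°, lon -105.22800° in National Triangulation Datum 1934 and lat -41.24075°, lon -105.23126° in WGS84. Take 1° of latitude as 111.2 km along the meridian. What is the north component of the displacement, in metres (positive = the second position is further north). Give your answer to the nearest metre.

Δφ = -41.24075° − -41.24200° = +0.00125°; Δλ = -105.23126° − -105.22800° = -0.00326°.
ΔN = Δφ × 111200 = 139.0 m; ΔE = Δλ × 111200 × cos(-41.24200°) = -0.00326 × 111200 × 0.751932 = -272.6 m.

ΔN = 139 m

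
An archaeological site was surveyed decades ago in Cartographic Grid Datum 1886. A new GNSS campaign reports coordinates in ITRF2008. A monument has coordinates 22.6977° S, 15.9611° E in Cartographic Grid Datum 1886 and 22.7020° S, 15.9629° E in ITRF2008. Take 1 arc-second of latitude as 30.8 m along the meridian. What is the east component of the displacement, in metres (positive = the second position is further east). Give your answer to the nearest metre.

ΔE = 184 m

Δφ = -22.7020° − -22.6977° = -0.0043°; Δλ = 15.9629° − 15.9611° = +0.0018°.
1° of latitude = 3600 × 30.80 = 110880 m.
ΔN = Δφ × 110880 = -476.8 m; ΔE = Δλ × 110880 × cos(-22.6977°) = +0.0018 × 110880 × 0.922554 = 184.1 m.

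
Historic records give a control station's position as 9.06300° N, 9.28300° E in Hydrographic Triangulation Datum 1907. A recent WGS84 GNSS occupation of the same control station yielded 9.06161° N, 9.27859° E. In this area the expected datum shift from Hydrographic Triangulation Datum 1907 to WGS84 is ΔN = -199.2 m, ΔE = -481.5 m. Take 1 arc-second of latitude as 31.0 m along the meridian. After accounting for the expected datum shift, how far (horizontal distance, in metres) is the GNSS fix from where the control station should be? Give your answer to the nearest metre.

44 m

Observed coordinate differences: Δφ = -0.00139°, Δλ = -0.00441°.
Converting to metres (1° lat = 111600 m, cos φ = 0.987516): observed ΔN = -155.1 m, observed ΔE = -486.0 m.
Subtracting the expected shift leaves a residual of -155.1 − (-199.2) = 44.1 m north and -486.0 − (-481.5) = -4.5 m east.
Residual distance = √(44.1² + (-4.5)²) = 44.3 m.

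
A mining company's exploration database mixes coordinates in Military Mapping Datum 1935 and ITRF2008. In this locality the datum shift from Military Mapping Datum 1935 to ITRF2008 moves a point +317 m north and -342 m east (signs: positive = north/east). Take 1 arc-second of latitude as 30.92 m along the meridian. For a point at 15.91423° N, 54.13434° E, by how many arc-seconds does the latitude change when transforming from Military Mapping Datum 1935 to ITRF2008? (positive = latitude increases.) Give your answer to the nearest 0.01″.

1″ of latitude = 30.92 m, so Δφ = 317.0 / 30.92 = 10.252″.

Δφ = 10.25″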